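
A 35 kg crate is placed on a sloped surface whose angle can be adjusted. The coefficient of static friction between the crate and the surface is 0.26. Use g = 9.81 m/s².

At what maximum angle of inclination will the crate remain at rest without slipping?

At the slip threshold, m g sin θ = μ_s · m g cos θ, so tan θ = μ_s.
θ_max = arctan(0.26) = 14.6°.

θ_max ≈ 14.6°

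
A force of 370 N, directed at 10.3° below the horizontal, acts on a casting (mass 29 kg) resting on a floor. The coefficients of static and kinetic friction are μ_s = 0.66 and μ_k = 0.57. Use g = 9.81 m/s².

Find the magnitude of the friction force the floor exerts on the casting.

f ≈ 200 N

Vertical equilibrium gives N = m g + P sin α = 350.6 N.
For equilibrium, f = P cos α = 370×cos 10.3° = 364 N.
The static-friction limit is μ_s N = 231.4 N.
364 > 231.4 N → the casting slides; f = μ_k N = 0.57×350.6 = 200 N.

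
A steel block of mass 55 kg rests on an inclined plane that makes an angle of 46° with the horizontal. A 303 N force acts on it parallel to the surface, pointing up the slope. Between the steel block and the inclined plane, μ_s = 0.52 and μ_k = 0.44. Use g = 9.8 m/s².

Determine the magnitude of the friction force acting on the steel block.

Normal force: N = m g cos θ = 55 × 9.8 × cos 46° = 374.4 N.
For equilibrium along the incline the friction force must supply f = m g sin θ − P = 387.7 − 303 = 84.72 N (positive meaning up-slope).
The static-friction ceiling is μ_s N = 0.52 × 374.4 = 194.7 N.
Since |84.72| ≤ 194.7 N, the steel block remains in static equilibrium and friction takes exactly the required value.

f ≈ 84.7 N (up the incline)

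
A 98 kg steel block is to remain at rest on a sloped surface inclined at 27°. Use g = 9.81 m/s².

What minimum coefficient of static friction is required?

At the slip threshold m g sin θ = μ_s m g cos θ, so μ_s,min = tan θ.
μ_s,min = tan 27° = 0.51.

μ_s,min ≈ 0.51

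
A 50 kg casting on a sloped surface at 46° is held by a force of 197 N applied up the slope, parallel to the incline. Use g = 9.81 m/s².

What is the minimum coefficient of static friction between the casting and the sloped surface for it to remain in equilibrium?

μ_s,min ≈ 0.457

N = m g cos θ = 340.7 N.
Friction must make up the shortfall along the incline: f = m g sin θ − P = 352.8 − 197 = 155.8 N.
At the threshold f = μ_s N, so μ_s,min = 155.8/340.7 = 0.457.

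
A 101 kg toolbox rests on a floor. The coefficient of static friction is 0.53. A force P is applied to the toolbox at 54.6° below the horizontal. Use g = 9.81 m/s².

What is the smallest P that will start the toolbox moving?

N = m g + P sin α (the push presses the toolbox into the floor).
At impending slip, P cos α = μ_s N = μ_s (m g + P sin α).
Solving: P (cos α − μ_s sin α) = μ_s m g → P = 0.53×991/(cos 54.6° − 0.53 sin 54.6°) = 525/0.1473 = 3570 N.

P ≈ 3570 N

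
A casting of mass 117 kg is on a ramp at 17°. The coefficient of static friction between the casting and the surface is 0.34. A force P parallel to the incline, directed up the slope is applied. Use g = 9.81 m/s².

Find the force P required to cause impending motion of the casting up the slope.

At impending motion up the slope, friction acts down-slope at its limit: f = μ_s N.
P is parallel to the surface, so N = m g cos θ = 1100 N.
Along the incline: P = m g sin θ + μ_s N = 336 + 0.34×1100 = 709 N.

P ≈ 709 N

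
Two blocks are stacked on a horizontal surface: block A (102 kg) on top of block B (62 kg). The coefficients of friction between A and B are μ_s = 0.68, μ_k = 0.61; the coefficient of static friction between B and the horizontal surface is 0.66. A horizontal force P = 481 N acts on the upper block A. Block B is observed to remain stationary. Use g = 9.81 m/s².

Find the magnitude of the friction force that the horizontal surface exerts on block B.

f ≈ 481 N

The normal force B exerts on A is simply A's weight, N₁ = 1001 N.
So the A–B interface can sustain at most μ_s N₁ = 680.4 N of static friction.
Since P = 481 N ≤ 680.4 N, A does not slip on B; friction on A equals P = 481 N.
By Newton's third law B feels 481 N forward from A. With B stationary, the floor's static friction on B balances it: f₂ = 481 N (well within μ_s(m_A+m_B)g = 1062 N).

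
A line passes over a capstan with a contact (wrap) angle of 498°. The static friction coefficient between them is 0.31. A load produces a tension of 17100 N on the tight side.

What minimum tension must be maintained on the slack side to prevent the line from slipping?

T_min ≈ 1160 N

Capstan equation at impending slip: T_tight/T_slack = e^{μβ}.
β = 498° = 8.692 rad; e^{μβ} = e^{0.31×8.692} = 14.8.
T_slack = T_tight / e^{μβ} = 17100 / 14.8 = 1160 N.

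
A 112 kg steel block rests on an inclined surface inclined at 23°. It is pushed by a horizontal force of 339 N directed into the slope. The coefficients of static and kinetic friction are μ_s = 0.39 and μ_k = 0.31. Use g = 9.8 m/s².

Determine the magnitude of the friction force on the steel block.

Resolve perpendicular to the incline: N = m g cos θ + P sin θ = 112×9.8×cos 23° + 339×sin 23° = 1143 N.
Along the incline, the net driving force (taking up-slope positive) is P cos θ − m g sin θ = 312.1 − 428.9 = -116.8 N, so equilibrium requires friction f = 116.8 N (up-slope).
Maximum static friction: μ_s N = 0.39 × 1143 = 445.7 N.
Since 116.8 N is within the 445.7 N limit, the steel block stays put and friction is exactly 117 N.

f ≈ 117 N (up the incline)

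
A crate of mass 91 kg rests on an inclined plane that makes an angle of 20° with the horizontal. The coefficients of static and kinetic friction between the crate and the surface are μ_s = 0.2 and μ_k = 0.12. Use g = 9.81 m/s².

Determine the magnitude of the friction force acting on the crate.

The normal reaction is N = m g cos θ = 838.9 N.
Along the slope the weight component is m g sin θ = 305.3 N; friction must supply exactly this, acting up-slope.
Maximum static friction available: μ_s N = 0.2 × 838.9 = 167.8 N.
Since |305.3| > 167.8 N, static friction cannot hold it; the crate slides down the incline and kinetic friction applies: f = μ_k N = 0.12 × 838.9 = 101 N.

f ≈ 101 N (up the incline)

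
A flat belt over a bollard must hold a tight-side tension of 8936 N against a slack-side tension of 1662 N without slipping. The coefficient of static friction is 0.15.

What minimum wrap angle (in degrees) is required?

β_min ≈ 643°

T₂/T₁ = e^{μβ} → β = ln(T₂/T₁)/μ.
β = ln(8936/1662)/0.15 = 1.682/0.15 = 11.21 rad.
In degrees: β = 11.21 × 180/π = 643°.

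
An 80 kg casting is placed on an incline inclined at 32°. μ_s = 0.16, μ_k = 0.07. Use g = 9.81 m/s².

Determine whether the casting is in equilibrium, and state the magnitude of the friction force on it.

f ≈ 46.6 N

N = m g cos θ = 666 N.
Down-slope weight component: m g sin θ = 416 N.
μ_s N = 106 N.
416 > 106 N, so it slides; kinetic friction f = μ_k N = 0.07×666 = 46.6 N.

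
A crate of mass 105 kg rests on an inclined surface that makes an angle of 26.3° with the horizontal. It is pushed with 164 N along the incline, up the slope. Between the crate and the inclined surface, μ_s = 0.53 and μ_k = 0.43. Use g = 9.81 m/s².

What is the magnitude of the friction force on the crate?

f ≈ 292 N (up the incline)

Normal force: N = m g cos θ = 105 × 9.81 × cos 26.3° = 923.4 N.
The friction needed for equilibrium is m g sin θ − P = 456.4 − 164 = 292.4 N, measured positive up-slope.
Static friction can supply at most μ_s N = 489.4 N.
Since |292.4| ≤ 489.4 N, static friction is sufficient; f equals the required value, not μ_s N.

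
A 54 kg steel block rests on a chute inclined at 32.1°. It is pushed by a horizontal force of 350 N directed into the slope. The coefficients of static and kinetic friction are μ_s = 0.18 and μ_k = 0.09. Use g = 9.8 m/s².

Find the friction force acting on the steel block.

f ≈ 15.3 N (down the incline)

Resolve perpendicular to the incline: N = m g cos θ + P sin θ = 54×9.8×cos 32.1° + 350×sin 32.1° = 634.3 N.
Parallel to the incline: P cos θ − m g sin θ = 296.5 − 281.2 = 15.28 N; the friction needed to balance this is 15.28 N acting down the slope.
The limit of static friction is μ_s N = 114.2 N.
|f_req| = 15.28 ≤ 114.2 N → the steel block is in equilibrium; friction equals the required value.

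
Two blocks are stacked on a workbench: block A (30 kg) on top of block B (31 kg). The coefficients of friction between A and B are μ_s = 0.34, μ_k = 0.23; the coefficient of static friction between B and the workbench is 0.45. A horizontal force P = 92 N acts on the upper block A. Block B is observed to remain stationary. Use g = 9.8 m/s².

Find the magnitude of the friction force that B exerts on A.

f ≈ 92 N

Between the blocks, N₁ = m_A g = 294 N.
Maximum static friction on A from B: μ_s N₁ = 0.34×294 = 99.96 N.
Since P = 92 N ≤ 99.96 N, A does not slip on B; friction on A equals P = 92 N.
B experiences an equal 92 N forward from A (third law). B is in equilibrium, so the floor supplies f₂ = 92 N of static friction (limit μ_s(m_A+m_B)g = 269 N, not exceeded).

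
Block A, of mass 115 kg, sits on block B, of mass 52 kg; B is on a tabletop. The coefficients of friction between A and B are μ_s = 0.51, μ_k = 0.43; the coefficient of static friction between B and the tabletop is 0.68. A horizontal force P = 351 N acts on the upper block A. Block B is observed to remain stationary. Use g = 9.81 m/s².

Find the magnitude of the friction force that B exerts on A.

f ≈ 351 N

Normal force at the A–B interface: N₁ = m_A g = 1128 N.
So the A–B interface can sustain at most μ_s N₁ = 575.4 N of static friction.
Since P = 351 N ≤ 575.4 N, A does not slip on B; friction on A equals P = 351 N.
By Newton's third law B feels 351 N forward from A. With B stationary, the floor's static friction on B balances it: f₂ = 351 N (well within μ_s(m_A+m_B)g = 1114 N).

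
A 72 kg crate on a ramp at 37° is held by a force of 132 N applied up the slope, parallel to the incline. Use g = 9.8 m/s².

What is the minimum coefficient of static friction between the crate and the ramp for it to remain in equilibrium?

N = m g cos θ = 563.5 N.
Friction must make up the shortfall along the incline: f = m g sin θ − P = 424.6 − 132 = 292.6 N.
At the threshold f = μ_s N, so μ_s,min = 292.6/563.5 = 0.519.

μ_s,min ≈ 0.519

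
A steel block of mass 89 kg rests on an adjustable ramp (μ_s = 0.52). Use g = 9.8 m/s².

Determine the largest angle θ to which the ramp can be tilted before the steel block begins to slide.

At the slip threshold, m g sin θ = μ_s · m g cos θ, so tan θ = μ_s.
θ_max = arctan(0.52) = 27.5°.

θ_max ≈ 27.5°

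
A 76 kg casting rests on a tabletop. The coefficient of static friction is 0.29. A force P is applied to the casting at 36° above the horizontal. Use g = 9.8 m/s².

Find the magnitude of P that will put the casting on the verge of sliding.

N = m g − P sin α (the pull lifts the casting).
At impending slip, P cos α = μ_s N = μ_s (m g − P sin α).
Solving: P (cos α + μ_s sin α) = μ_s m g → P = 0.29×745/(cos 36° + 0.29 sin 36°) = 216/0.9795 = 221 N.

P ≈ 221 N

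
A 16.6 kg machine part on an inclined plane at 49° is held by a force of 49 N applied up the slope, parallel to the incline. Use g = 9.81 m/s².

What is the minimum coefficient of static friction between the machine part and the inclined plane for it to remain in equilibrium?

μ_s,min ≈ 0.692

N = m g cos θ = 106.8 N.
Friction must make up the shortfall along the incline: f = m g sin θ − P = 122.9 − 49 = 73.9 N.
At the threshold f = μ_s N, so μ_s,min = 73.9/106.8 = 0.692.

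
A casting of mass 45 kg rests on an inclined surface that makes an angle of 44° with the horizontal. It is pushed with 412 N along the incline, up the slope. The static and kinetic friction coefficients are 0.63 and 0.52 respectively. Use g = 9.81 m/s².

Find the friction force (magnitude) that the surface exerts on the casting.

f ≈ 105 N (down the incline)

The normal reaction is N = m g cos θ = 317.6 N.
For equilibrium along the incline the friction force must supply f = m g sin θ − P = 306.7 − 412 = -105.3 N (positive meaning up-slope).
Maximum static friction available: μ_s N = 0.63 × 317.6 = 200.1 N.
Since |-105.3| ≤ 200.1 N, no slip — friction simply equals what equilibrium demands.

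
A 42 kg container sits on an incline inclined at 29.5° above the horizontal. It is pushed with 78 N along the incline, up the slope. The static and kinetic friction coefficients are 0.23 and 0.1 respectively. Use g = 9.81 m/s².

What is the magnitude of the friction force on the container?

Perpendicular to the surface, N = m g cos θ = 42·9.81·cos 29.5° = 358.6 N.
The friction needed for equilibrium is m g sin θ − P = 202.9 − 78 = 124.9 N, measured positive up-slope.
Static friction can supply at most μ_s N = 82.48 N.
Since |124.9| > 82.48 N, static friction cannot hold it; the container slides down the incline and kinetic friction applies: f = μ_k N = 0.1 × 358.6 = 35.9 N.

f ≈ 35.9 N (up the incline)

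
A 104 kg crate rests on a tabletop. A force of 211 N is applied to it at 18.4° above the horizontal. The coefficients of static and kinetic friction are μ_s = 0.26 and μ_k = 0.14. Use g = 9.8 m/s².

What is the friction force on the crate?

f ≈ 200 N

Vertical equilibrium gives N = m g − P sin α = 952.6 N.
The horizontal driving force is P cos α = 200.2 N, so equilibrium needs friction f = 200.2 N.
μ_s N = 0.26 × 952.6 = 247.7 N.
200.2 ≤ 247.7 N → static; friction equals the required 200 N.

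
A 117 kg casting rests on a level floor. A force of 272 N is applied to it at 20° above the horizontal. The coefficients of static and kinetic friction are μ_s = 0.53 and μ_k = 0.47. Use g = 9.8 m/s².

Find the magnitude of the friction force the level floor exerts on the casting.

f ≈ 256 N

Vertical equilibrium gives N = m g − P sin α = 1054 N.
For equilibrium, f = P cos α = 272×cos 20° = 255.6 N.
μ_s N = 0.53 × 1054 = 558.4 N.
255.6 ≤ 558.4 N → static; friction equals the required 256 N.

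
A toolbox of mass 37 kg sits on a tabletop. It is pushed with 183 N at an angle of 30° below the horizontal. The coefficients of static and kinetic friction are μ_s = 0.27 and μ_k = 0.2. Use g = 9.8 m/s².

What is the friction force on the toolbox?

f ≈ 90.8 N

Vertical equilibrium gives N = m g + P sin α = 454.1 N.
For equilibrium, f = P cos α = 183×cos 30° = 158.5 N.
μ_s N = 0.27 × 454.1 = 122.6 N.
158.5 > 122.6 N → the toolbox slides; f = μ_k N = 0.2×454.1 = 90.8 N.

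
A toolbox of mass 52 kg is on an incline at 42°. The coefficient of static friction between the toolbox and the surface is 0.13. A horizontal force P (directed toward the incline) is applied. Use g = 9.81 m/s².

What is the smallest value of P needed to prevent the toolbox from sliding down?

The toolbox tends to slide down (tan θ > μ_s), so at the point of impending slip friction acts up-slope at its limit: f = μ_s N.
Perpendicular to the incline: N = m g cos θ + P sin θ.
Along the incline: P cos θ + μ_s N = m g sin θ, i.e. P cos θ + μ_s (m g cos θ + P sin θ) = m g sin θ.
Solving, P (cos θ + μ_s sin θ) = m g (sin θ − μ_s cos θ), so P = 510×0.5725/0.8301 = 352 N.

P_min ≈ 352 N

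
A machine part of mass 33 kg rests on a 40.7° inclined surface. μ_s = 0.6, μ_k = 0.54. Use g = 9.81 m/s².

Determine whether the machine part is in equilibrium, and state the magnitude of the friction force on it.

f ≈ 133 N

N = m g cos θ = 245 N.
Down-slope weight component: m g sin θ = 211 N.
μ_s N = 147 N.
211 > 147 N, so it slides; kinetic friction f = μ_k N = 0.54×245 = 133 N.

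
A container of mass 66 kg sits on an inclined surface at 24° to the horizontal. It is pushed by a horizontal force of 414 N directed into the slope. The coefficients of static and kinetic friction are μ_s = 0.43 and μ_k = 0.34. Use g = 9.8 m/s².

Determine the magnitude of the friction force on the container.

Resolve perpendicular to the incline: N = m g cos θ + P sin θ = 66×9.8×cos 24° + 414×sin 24° = 759.3 N.
Along the incline, the net driving force (taking up-slope positive) is P cos θ − m g sin θ = 378.2 − 263.1 = 115.1 N, so equilibrium requires friction f = -115.1 N (down-slope).
The limit of static friction is μ_s N = 326.5 N.
Since 115.1 N is within the 326.5 N limit, the container stays put and friction is exactly 115 N.

f ≈ 115 N (down the incline)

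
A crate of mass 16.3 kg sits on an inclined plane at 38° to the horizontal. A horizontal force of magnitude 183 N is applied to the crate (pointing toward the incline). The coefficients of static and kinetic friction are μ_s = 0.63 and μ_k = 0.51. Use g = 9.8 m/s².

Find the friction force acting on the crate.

Normal direction: N = m g cos θ + P sin θ = 238.5 N.
Parallel to the incline: P cos θ − m g sin θ = 144.2 − 98.35 = 45.86 N; the friction needed to balance this is 45.86 N acting down the slope.
The limit of static friction is μ_s N = 150.3 N.
|f_req| = 45.86 ≤ 150.3 N → the crate is in equilibrium; friction equals the required value.

f ≈ 45.9 N (down the incline)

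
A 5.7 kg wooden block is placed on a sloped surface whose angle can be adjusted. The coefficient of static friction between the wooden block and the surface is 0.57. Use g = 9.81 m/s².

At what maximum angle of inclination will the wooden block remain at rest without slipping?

θ_max ≈ 29.7°

At the slip threshold, m g sin θ = μ_s · m g cos θ, so tan θ = μ_s.
θ_max = arctan(0.57) = 29.7°.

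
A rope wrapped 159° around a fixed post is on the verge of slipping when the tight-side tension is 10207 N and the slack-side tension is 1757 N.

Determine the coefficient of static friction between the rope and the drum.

μ ≈ 0.634

T₂/T₁ = e^{μβ} → μ = ln(T₂/T₁)/β.
β = 159° = 2.775 rad.
μ = ln(10207/1757)/2.775 = ln(5.809)/2.775 = 0.634.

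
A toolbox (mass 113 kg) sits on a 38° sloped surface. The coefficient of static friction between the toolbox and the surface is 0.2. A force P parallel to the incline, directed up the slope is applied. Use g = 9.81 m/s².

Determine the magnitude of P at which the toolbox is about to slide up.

P ≈ 857 N

At impending motion up the slope, friction acts down-slope at its limit: f = μ_s N.
P is parallel to the surface, so N = m g cos θ = 874 N.
Along the incline: P = m g sin θ + μ_s N = 682 + 0.2×874 = 857 N.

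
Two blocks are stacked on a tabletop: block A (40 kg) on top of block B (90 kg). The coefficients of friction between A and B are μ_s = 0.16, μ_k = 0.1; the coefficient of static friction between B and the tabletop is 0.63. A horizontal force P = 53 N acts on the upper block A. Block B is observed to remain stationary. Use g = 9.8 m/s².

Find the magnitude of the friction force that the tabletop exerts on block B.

Normal force at the A–B interface: N₁ = m_A g = 392 N.
Maximum static friction on A from B: μ_s N₁ = 0.16×392 = 62.72 N.
Since P = 53 N ≤ 62.72 N, A does not slip on B; friction on A equals P = 53 N.
B experiences an equal 53 N forward from A (third law). B is in equilibrium, so the floor supplies f₂ = 53 N of static friction (limit μ_s(m_A+m_B)g = 802.6 N, not exceeded).

f ≈ 53 N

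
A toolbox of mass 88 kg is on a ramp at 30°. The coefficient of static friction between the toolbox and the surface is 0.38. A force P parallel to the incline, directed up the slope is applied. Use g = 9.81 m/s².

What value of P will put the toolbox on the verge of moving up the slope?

P ≈ 716 N

At impending motion up the slope, friction acts down-slope at its limit: f = μ_s N.
P is parallel to the surface, so N = m g cos θ = 748 N.
Along the incline: P = m g sin θ + μ_s N = 432 + 0.38×748 = 716 N.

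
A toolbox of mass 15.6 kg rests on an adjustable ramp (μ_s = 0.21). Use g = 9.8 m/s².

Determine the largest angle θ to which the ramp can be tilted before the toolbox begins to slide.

θ_max ≈ 11.9°

At the slip threshold, m g sin θ = μ_s · m g cos θ, so tan θ = μ_s.
θ_max = arctan(0.21) = 11.9°.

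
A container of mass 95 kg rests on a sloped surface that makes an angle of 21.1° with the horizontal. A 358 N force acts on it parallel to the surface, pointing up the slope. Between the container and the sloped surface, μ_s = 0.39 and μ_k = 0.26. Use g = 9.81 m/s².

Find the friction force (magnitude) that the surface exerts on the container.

Perpendicular to the surface, N = m g cos θ = 95·9.81·cos 21.1° = 869.5 N.
The friction needed for equilibrium is m g sin θ − P = 335.5 − 358 = -22.5 N, measured positive up-slope.
The static-friction ceiling is μ_s N = 0.39 × 869.5 = 339.1 N.
Since |-22.5| ≤ 339.1 N, the container remains in static equilibrium and friction takes exactly the required value.

f ≈ 22.5 N (down the incline)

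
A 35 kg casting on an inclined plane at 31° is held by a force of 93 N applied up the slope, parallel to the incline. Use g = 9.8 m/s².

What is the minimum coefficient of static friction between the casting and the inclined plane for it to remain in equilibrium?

μ_s,min ≈ 0.285

N = m g cos θ = 294 N.
Friction must make up the shortfall along the incline: f = m g sin θ − P = 176.7 − 93 = 83.66 N.
At the threshold f = μ_s N, so μ_s,min = 83.66/294 = 0.285.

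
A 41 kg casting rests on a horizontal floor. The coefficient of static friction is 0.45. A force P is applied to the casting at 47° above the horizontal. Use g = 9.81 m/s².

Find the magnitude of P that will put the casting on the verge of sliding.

P ≈ 179 N

N = m g − P sin α (the pull lifts the casting).
At impending slip, P cos α = μ_s N = μ_s (m g − P sin α).
Solving: P (cos α + μ_s sin α) = μ_s m g → P = 0.45×402/(cos 47° + 0.45 sin 47°) = 181/1.011 = 179 N.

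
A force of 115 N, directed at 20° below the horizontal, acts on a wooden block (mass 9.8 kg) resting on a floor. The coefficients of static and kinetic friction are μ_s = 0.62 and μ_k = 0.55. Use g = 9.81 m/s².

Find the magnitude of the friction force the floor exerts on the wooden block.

f ≈ 74.5 N

The vertical component of P adds to the normal force: N = m g + P sin α = 96.14 + 39.33 = 135.5 N.
Horizontally, friction must balance P cos α = 108.1 N.
The static-friction limit is μ_s N = 83.99 N.
108.1 > 83.99 N → the wooden block slides; f = μ_k N = 0.55×135.5 = 74.5 N.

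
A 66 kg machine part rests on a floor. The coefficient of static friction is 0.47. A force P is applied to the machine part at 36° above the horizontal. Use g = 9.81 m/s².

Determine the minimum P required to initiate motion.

N = m g − P sin α (the pull lifts the machine part).
At impending slip, P cos α = μ_s N = μ_s (m g − P sin α).
Solving: P (cos α + μ_s sin α) = μ_s m g → P = 0.47×647/(cos 36° + 0.47 sin 36°) = 304/1.085 = 280 N.

P ≈ 280 N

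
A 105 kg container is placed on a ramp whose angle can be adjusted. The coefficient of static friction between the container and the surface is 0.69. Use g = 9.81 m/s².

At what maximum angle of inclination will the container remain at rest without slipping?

At the slip threshold, m g sin θ = μ_s · m g cos θ, so tan θ = μ_s.
θ_max = arctan(0.69) = 34.6°.

θ_max ≈ 34.6°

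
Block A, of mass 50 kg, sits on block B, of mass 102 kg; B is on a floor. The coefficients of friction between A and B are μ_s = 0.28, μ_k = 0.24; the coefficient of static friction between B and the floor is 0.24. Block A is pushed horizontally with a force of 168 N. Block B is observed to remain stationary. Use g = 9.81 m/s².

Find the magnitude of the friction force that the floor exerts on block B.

Between the blocks, N₁ = m_A g = 490.5 N.
So the A–B interface can sustain at most μ_s N₁ = 137.3 N of static friction.
P = 168 N exceeds that limit, so A slips over B and the interface friction becomes kinetic: f₁ = μ_k N₁ = 0.24×490.5 = 118 N.
By Newton's third law B feels 118 N forward from A. With B stationary, the floor's static friction on B balances it: f₂ = 118 N (well within μ_s(m_A+m_B)g = 357.9 N).

f ≈ 118 N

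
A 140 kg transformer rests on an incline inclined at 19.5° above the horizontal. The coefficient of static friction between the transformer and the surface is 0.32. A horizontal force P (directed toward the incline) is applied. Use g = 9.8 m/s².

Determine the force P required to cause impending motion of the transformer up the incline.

P ≈ 1040 N

At impending motion up the slope, friction acts down-slope at its limit: f = μ_s N.
Perpendicular to the incline: N = m g cos θ + P sin θ.
Along the incline: P cos θ = m g sin θ + μ_s N = m g sin θ + μ_s (m g cos θ + P sin θ).
Solving, P (cos θ − μ_s sin θ) = m g (sin θ + μ_s cos θ), so P = 140×9.8×(sin 19.5° + 0.32 cos 19.5°)/(cos 19.5° − 0.32 sin 19.5°) = 1370×0.6355/0.8358 = 1040 N.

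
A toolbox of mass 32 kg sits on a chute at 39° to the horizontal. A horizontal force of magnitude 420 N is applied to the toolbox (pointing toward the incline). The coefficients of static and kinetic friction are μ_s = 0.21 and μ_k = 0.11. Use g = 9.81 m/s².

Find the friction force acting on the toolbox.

Resolve perpendicular to the incline: N = m g cos θ + P sin θ = 32×9.81×cos 39° + 420×sin 39° = 508.3 N.
Parallel to the incline: P cos θ − m g sin θ = 326.4 − 197.6 = 128.8 N; the friction needed to balance this is 128.8 N acting down the slope.
Maximum static friction: μ_s N = 0.21 × 508.3 = 106.7 N.
|f_req| = 128.8 > 106.7 N → the toolbox slides up the incline; f = μ_k N = 0.11 × 508.3 = 55.9 N.

f ≈ 55.9 N (down the incline)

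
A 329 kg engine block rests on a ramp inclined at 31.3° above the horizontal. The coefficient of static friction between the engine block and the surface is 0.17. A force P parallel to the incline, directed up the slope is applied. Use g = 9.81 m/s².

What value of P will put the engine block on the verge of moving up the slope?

P ≈ 2150 N

At impending motion up the slope, friction acts down-slope at its limit: f = μ_s N.
P is parallel to the surface, so N = m g cos θ = 2760 N.
Along the incline: P = m g sin θ + μ_s N = 1680 + 0.17×2760 = 2150 N.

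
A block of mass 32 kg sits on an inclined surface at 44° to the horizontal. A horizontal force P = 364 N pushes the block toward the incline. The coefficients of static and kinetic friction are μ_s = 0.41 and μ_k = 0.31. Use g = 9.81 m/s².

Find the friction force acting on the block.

The horizontal push has a component P sin θ into the surface, so N = m g cos θ + P sin θ = 225.8 + 252.9 = 478.7 N.
Parallel to the incline: P cos θ − m g sin θ = 261.8 − 218.1 = 43.77 N; the friction needed to balance this is 43.77 N acting down the slope.
The limit of static friction is μ_s N = 196.3 N.
Since 43.77 N is within the 196.3 N limit, the block stays put and friction is exactly 43.8 N.

f ≈ 43.8 N (down the incline)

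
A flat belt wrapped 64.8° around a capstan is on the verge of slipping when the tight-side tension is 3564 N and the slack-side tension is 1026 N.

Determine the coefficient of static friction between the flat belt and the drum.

T₂/T₁ = e^{μβ} → μ = ln(T₂/T₁)/β.
β = 64.8° = 1.131 rad.
μ = ln(3564/1026)/1.131 = ln(3.474)/1.131 = 1.1.

μ ≈ 1.1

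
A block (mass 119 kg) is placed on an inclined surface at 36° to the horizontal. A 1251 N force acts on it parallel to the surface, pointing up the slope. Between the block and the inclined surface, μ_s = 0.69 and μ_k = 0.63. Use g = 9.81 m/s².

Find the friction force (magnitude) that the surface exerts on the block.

f ≈ 565 N (down the incline)

The normal reaction is N = m g cos θ = 944.4 N.
For equilibrium along the incline the friction force must supply f = m g sin θ − P = 686.2 − 1251 = -564.8 N (positive meaning up-slope).
Maximum static friction available: μ_s N = 0.69 × 944.4 = 651.7 N.
Since |-564.8| ≤ 651.7 N, no slip — friction simply equals what equilibrium demands.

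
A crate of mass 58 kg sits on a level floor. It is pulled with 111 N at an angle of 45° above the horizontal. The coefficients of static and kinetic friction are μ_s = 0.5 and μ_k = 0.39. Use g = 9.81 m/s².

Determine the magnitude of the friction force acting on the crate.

The vertical component of P reduces the normal force: N = m g − P sin α = 569 − 78.49 = 490.5 N.
The horizontal driving force is P cos α = 78.49 N, so equilibrium needs friction f = 78.49 N.
The static-friction limit is μ_s N = 245.2 N.
78.49 ≤ 245.2 N → static; friction equals the required 78.5 N.

f ≈ 78.5 N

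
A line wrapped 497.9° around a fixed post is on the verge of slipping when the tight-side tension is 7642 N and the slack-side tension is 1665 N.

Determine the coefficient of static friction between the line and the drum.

T₂/T₁ = e^{μβ} → μ = ln(T₂/T₁)/β.
β = 497.9° = 8.69 rad.
μ = ln(7642/1665)/8.69 = ln(4.59)/8.69 = 0.175.

μ ≈ 0.175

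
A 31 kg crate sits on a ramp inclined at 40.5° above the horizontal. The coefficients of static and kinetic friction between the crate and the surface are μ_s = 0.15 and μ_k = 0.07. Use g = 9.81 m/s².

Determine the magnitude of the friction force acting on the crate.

f ≈ 16.2 N (up the incline)

Normal force: N = m g cos θ = 31 × 9.81 × cos 40.5° = 231.2 N.
For equilibrium along the incline, friction must balance the weight component: f = m g sin θ = 197.5 N up the slope.
Maximum static friction available: μ_s N = 0.15 × 231.2 = 34.69 N.
Since |197.5| > 34.69 N, static friction cannot hold it; the crate slides down the incline and kinetic friction applies: f = μ_k N = 0.07 × 231.2 = 16.2 N.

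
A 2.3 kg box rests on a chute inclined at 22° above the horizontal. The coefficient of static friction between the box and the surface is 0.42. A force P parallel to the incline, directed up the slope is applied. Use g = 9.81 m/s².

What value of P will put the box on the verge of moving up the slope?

P ≈ 17.2 N

At impending motion up the slope, friction acts down-slope at its limit: f = μ_s N.
P is parallel to the surface, so N = m g cos θ = 20.9 N.
Along the incline: P = m g sin θ + μ_s N = 8.45 + 0.42×20.9 = 17.2 N.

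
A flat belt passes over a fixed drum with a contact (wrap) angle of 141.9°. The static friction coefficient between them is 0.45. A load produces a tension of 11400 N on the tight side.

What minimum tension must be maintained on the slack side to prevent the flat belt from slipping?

Capstan equation at impending slip: T_tight/T_slack = e^{μβ}.
β = 141.9° = 2.477 rad; e^{μβ} = e^{0.45×2.477} = 3.048.
T_slack = T_tight / e^{μβ} = 11400 / 3.048 = 3740 N.

T_min ≈ 3740 N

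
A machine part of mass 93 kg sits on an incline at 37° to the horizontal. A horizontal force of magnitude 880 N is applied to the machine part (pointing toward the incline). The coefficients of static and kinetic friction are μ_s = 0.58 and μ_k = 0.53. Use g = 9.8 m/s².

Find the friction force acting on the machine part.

f ≈ 154 N (down the incline)

Resolve perpendicular to the incline: N = m g cos θ + P sin θ = 93×9.8×cos 37° + 880×sin 37° = 1257 N.
Parallel to the incline: P cos θ − m g sin θ = 702.8 − 548.5 = 154.3 N; the friction needed to balance this is 154.3 N acting down the slope.
Maximum static friction: μ_s N = 0.58 × 1257 = 729.3 N.
|f_req| = 154.3 ≤ 729.3 N → the machine part is in equilibrium; friction equals the required value.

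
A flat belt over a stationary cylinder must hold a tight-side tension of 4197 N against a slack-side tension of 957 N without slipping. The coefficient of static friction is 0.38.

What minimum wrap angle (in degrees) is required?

β_min ≈ 223°

T₂/T₁ = e^{μβ} → β = ln(T₂/T₁)/μ.
β = ln(4197/957)/0.38 = 1.478/0.38 = 3.89 rad.
In degrees: β = 3.89 × 180/π = 223°.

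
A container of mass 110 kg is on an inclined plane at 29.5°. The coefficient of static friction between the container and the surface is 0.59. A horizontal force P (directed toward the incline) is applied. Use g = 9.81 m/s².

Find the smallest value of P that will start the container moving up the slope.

At impending motion up the slope, friction acts down-slope at its limit: f = μ_s N.
Perpendicular to the incline: N = m g cos θ + P sin θ.
Along the incline: P cos θ = m g sin θ + μ_s N = m g sin θ + μ_s (m g cos θ + P sin θ).
Solving, P (cos θ − μ_s sin θ) = m g (sin θ + μ_s cos θ), so P = 110×9.81×(sin 29.5° + 0.59 cos 29.5°)/(cos 29.5° − 0.59 sin 29.5°) = 1080×1.006/0.5798 = 1870 N.

P ≈ 1870 N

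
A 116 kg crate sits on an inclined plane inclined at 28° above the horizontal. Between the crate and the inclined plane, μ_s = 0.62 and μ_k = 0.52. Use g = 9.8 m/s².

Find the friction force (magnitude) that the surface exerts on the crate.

Normal force: N = m g cos θ = 116 × 9.8 × cos 28° = 1004 N.
For equilibrium along the incline, friction must balance the weight component: f = m g sin θ = 533.7 N up the slope.
The static-friction ceiling is μ_s N = 0.62 × 1004 = 622.3 N.
Since |533.7| ≤ 622.3 N, no slip — friction simply equals what equilibrium demands.

f ≈ 534 N (up the incline)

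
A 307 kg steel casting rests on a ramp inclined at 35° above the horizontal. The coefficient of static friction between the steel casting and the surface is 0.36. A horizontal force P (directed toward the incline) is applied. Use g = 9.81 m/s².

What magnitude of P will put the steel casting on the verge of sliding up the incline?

At impending motion up the slope, friction acts down-slope at its limit: f = μ_s N.
Perpendicular to the incline: N = m g cos θ + P sin θ.
Along the incline: P cos θ = m g sin θ + μ_s N = m g sin θ + μ_s (m g cos θ + P sin θ).
Solving, P (cos θ − μ_s sin θ) = m g (sin θ + μ_s cos θ), so P = 307×9.81×(sin 35° + 0.36 cos 35°)/(cos 35° − 0.36 sin 35°) = 3010×0.8685/0.6127 = 4270 N.

P ≈ 4270 N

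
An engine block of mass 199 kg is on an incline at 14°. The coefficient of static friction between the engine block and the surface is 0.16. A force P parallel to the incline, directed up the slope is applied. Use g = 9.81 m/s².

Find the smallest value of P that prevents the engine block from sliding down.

The engine block tends to slide down (tan θ > μ_s), so at the point of impending slip friction acts up-slope at its limit: f = μ_s N.
P is parallel to the surface, so N = m g cos θ = 1890 N.
Along the incline: P + μ_s N = m g sin θ, so P = 472 − 0.16×1890 = 169 N.

P_min ≈ 169 N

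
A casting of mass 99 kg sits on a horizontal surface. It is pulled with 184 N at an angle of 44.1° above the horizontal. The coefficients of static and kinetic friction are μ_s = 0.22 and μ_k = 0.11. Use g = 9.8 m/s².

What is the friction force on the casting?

f ≈ 132 N

N = m g − P sin α = 970.2 − 184×sin 44.1° = 842.2 N.
For equilibrium, f = P cos α = 184×cos 44.1° = 132.1 N.
The static-friction limit is μ_s N = 185.3 N.
Since 132.1 N does not exceed the limit, the casting stays at rest and f = 132 N.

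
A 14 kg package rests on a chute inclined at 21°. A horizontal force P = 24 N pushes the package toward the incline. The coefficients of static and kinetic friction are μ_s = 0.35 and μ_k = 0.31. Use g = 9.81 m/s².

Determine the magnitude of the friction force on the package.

The horizontal push has a component P sin θ into the surface, so N = m g cos θ + P sin θ = 128.2 + 8.601 = 136.8 N.
Parallel to the incline: P cos θ − m g sin θ = 22.41 − 49.22 = -26.81 N; the friction needed to balance this is 26.81 N acting up the slope.
The limit of static friction is μ_s N = 47.89 N.
Since 26.81 N is within the 47.89 N limit, the package stays put and friction is exactly 26.8 N.

f ≈ 26.8 N (up the incline)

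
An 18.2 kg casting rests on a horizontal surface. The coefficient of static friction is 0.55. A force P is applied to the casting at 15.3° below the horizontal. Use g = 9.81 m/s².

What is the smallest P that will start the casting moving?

P ≈ 120 N

N = m g + P sin α (the push presses the casting into the horizontal surface).
At impending slip, P cos α = μ_s N = μ_s (m g + P sin α).
Solving: P (cos α − μ_s sin α) = μ_s m g → P = 0.55×179/(cos 15.3° − 0.55 sin 15.3°) = 98.2/0.8194 = 120 N.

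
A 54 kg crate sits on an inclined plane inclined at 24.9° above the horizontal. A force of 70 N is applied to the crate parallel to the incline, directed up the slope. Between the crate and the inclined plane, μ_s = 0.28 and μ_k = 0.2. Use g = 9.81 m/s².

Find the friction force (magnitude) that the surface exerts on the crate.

The normal reaction is N = m g cos θ = 480.5 N.
Parallel to the incline, ΣF = 0 gives f = m g sin θ − P = 223 − 70 = 153 N (up-slope positive).
Maximum static friction available: μ_s N = 0.28 × 480.5 = 134.5 N.
|153| exceeds 134.5 N, so the crate slips down-slope; friction is kinetic, f = μ_k N = 0.2×480.5 = 96.1 N.

f ≈ 96.1 N (up the incline)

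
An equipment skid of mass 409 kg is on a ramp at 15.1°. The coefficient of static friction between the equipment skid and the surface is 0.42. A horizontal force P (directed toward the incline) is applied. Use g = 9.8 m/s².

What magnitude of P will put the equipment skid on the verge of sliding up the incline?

P ≈ 3120 N

At impending motion up the slope, friction acts down-slope at its limit: f = μ_s N.
Perpendicular to the incline: N = m g cos θ + P sin θ.
Along the incline: P cos θ = m g sin θ + μ_s N = m g sin θ + μ_s (m g cos θ + P sin θ).
Solving, P (cos θ − μ_s sin θ) = m g (sin θ + μ_s cos θ), so P = 409×9.8×(sin 15.1° + 0.42 cos 15.1°)/(cos 15.1° − 0.42 sin 15.1°) = 4010×0.666/0.8561 = 3120 N.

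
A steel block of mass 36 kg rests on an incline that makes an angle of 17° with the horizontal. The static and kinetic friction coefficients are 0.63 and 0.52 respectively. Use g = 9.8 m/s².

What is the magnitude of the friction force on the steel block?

The normal reaction is N = m g cos θ = 337.4 N.
Along the slope the weight component is m g sin θ = 103.1 N; friction must supply exactly this, acting up-slope.
Maximum static friction available: μ_s N = 0.63 × 337.4 = 212.6 N.
Since |103.1| ≤ 212.6 N, no slip — friction simply equals what equilibrium demands.

f ≈ 103 N (up the incline)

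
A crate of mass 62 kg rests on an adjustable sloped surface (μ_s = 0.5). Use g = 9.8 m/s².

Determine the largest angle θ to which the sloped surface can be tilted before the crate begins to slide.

θ_max ≈ 26.6°

At the slip threshold, m g sin θ = μ_s · m g cos θ, so tan θ = μ_s.
θ_max = arctan(0.5) = 26.6°.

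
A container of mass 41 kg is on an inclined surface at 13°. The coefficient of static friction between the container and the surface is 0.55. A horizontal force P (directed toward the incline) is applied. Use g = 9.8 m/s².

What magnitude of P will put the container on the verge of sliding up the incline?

P ≈ 359 N

At impending motion up the slope, friction acts down-slope at its limit: f = μ_s N.
Perpendicular to the incline: N = m g cos θ + P sin θ.
Along the incline: P cos θ = m g sin θ + μ_s N = m g sin θ + μ_s (m g cos θ + P sin θ).
Solving, P (cos θ − μ_s sin θ) = m g (sin θ + μ_s cos θ), so P = 41×9.8×(sin 13° + 0.55 cos 13°)/(cos 13° − 0.55 sin 13°) = 402×0.7609/0.8506 = 359 N.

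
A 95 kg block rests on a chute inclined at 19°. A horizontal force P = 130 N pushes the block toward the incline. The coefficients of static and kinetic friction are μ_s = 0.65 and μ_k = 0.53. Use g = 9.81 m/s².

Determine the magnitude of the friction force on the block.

Resolve perpendicular to the incline: N = m g cos θ + P sin θ = 95×9.81×cos 19° + 130×sin 19° = 923.5 N.
Parallel to the incline: P cos θ − m g sin θ = 122.9 − 303.4 = -180.5 N; the friction needed to balance this is 180.5 N acting up the slope.
The limit of static friction is μ_s N = 600.3 N.
|f_req| = 180.5 ≤ 600.3 N → the block is in equilibrium; friction equals the required value.

f ≈ 180 N (up the incline)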